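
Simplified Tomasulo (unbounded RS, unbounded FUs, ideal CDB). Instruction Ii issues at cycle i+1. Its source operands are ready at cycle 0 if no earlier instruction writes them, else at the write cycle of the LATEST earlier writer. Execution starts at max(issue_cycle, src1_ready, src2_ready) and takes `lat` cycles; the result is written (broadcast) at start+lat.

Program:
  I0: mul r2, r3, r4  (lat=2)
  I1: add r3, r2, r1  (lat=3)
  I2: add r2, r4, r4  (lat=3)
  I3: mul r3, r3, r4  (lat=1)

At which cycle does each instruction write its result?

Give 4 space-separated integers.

Answer: 3 6 6 7

Derivation:
I0 mul r2: issue@1 deps=(None,None) exec_start@1 write@3
I1 add r3: issue@2 deps=(0,None) exec_start@3 write@6
I2 add r2: issue@3 deps=(None,None) exec_start@3 write@6
I3 mul r3: issue@4 deps=(1,None) exec_start@6 write@7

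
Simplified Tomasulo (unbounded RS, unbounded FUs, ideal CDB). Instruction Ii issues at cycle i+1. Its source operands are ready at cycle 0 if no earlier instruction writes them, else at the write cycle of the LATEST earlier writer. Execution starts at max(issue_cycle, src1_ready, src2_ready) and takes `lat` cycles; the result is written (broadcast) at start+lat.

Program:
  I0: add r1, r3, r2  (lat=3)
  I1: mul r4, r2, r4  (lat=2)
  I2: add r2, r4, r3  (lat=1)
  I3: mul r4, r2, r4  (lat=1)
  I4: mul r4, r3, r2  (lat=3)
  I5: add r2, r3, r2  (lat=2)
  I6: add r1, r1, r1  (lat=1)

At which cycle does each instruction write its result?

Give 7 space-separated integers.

Answer: 4 4 5 6 8 8 8

Derivation:
I0 add r1: issue@1 deps=(None,None) exec_start@1 write@4
I1 mul r4: issue@2 deps=(None,None) exec_start@2 write@4
I2 add r2: issue@3 deps=(1,None) exec_start@4 write@5
I3 mul r4: issue@4 deps=(2,1) exec_start@5 write@6
I4 mul r4: issue@5 deps=(None,2) exec_start@5 write@8
I5 add r2: issue@6 deps=(None,2) exec_start@6 write@8
I6 add r1: issue@7 deps=(0,0) exec_start@7 write@8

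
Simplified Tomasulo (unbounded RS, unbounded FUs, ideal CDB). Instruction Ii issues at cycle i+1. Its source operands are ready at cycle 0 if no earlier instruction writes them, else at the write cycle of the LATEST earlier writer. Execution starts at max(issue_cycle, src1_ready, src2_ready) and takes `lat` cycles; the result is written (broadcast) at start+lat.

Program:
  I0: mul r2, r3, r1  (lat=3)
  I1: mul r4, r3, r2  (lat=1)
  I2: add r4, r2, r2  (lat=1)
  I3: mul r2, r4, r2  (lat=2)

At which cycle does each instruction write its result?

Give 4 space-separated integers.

I0 mul r2: issue@1 deps=(None,None) exec_start@1 write@4
I1 mul r4: issue@2 deps=(None,0) exec_start@4 write@5
I2 add r4: issue@3 deps=(0,0) exec_start@4 write@5
I3 mul r2: issue@4 deps=(2,0) exec_start@5 write@7

Answer: 4 5 5 7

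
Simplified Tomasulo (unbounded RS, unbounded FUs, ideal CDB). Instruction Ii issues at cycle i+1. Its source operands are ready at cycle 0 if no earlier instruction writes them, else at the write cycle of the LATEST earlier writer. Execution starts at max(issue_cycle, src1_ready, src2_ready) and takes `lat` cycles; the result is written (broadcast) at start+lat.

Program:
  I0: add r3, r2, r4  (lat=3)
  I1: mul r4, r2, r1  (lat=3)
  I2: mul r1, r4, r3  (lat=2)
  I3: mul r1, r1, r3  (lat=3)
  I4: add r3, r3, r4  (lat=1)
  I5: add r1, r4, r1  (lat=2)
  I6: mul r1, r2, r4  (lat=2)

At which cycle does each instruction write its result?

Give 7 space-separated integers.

Answer: 4 5 7 10 6 12 9

Derivation:
I0 add r3: issue@1 deps=(None,None) exec_start@1 write@4
I1 mul r4: issue@2 deps=(None,None) exec_start@2 write@5
I2 mul r1: issue@3 deps=(1,0) exec_start@5 write@7
I3 mul r1: issue@4 deps=(2,0) exec_start@7 write@10
I4 add r3: issue@5 deps=(0,1) exec_start@5 write@6
I5 add r1: issue@6 deps=(1,3) exec_start@10 write@12
I6 mul r1: issue@7 deps=(None,1) exec_start@7 write@9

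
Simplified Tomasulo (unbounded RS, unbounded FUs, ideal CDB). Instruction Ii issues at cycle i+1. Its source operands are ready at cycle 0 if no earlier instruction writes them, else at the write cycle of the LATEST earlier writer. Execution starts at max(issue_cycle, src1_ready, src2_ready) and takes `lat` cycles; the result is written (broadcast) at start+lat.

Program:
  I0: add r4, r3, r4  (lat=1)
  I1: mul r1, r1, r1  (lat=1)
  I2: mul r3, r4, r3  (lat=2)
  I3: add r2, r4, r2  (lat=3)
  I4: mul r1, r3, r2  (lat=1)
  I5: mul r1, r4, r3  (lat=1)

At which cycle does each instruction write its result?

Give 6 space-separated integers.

Answer: 2 3 5 7 8 7

Derivation:
I0 add r4: issue@1 deps=(None,None) exec_start@1 write@2
I1 mul r1: issue@2 deps=(None,None) exec_start@2 write@3
I2 mul r3: issue@3 deps=(0,None) exec_start@3 write@5
I3 add r2: issue@4 deps=(0,None) exec_start@4 write@7
I4 mul r1: issue@5 deps=(2,3) exec_start@7 write@8
I5 mul r1: issue@6 deps=(0,2) exec_start@6 write@7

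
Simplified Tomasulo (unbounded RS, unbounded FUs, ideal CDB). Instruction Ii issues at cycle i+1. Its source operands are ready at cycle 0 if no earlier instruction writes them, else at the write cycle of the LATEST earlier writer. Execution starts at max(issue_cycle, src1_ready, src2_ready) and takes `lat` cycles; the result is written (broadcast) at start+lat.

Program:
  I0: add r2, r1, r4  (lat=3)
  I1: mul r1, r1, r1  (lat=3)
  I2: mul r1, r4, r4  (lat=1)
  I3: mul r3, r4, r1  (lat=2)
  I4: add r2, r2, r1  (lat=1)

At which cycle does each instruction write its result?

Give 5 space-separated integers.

Answer: 4 5 4 6 6

Derivation:
I0 add r2: issue@1 deps=(None,None) exec_start@1 write@4
I1 mul r1: issue@2 deps=(None,None) exec_start@2 write@5
I2 mul r1: issue@3 deps=(None,None) exec_start@3 write@4
I3 mul r3: issue@4 deps=(None,2) exec_start@4 write@6
I4 add r2: issue@5 deps=(0,2) exec_start@5 write@6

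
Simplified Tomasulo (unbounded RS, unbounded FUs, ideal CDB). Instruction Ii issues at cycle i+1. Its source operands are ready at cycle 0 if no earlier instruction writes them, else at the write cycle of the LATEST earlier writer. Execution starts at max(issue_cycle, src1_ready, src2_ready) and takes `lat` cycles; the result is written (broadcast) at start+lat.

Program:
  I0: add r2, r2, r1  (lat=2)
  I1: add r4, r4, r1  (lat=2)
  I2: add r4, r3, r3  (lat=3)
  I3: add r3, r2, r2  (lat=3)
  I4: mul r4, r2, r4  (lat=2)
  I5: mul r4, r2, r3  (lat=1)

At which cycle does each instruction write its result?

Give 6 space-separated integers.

I0 add r2: issue@1 deps=(None,None) exec_start@1 write@3
I1 add r4: issue@2 deps=(None,None) exec_start@2 write@4
I2 add r4: issue@3 deps=(None,None) exec_start@3 write@6
I3 add r3: issue@4 deps=(0,0) exec_start@4 write@7
I4 mul r4: issue@5 deps=(0,2) exec_start@6 write@8
I5 mul r4: issue@6 deps=(0,3) exec_start@7 write@8

Answer: 3 4 6 7 8 8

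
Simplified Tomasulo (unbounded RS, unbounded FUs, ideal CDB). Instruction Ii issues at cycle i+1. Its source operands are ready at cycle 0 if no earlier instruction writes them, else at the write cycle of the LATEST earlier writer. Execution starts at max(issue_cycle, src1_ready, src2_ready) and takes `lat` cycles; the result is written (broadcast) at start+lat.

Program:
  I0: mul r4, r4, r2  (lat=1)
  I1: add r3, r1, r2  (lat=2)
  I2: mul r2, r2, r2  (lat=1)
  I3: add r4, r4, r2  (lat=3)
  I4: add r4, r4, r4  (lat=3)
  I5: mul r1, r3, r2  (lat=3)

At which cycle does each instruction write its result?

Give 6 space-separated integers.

Answer: 2 4 4 7 10 9

Derivation:
I0 mul r4: issue@1 deps=(None,None) exec_start@1 write@2
I1 add r3: issue@2 deps=(None,None) exec_start@2 write@4
I2 mul r2: issue@3 deps=(None,None) exec_start@3 write@4
I3 add r4: issue@4 deps=(0,2) exec_start@4 write@7
I4 add r4: issue@5 deps=(3,3) exec_start@7 write@10
I5 mul r1: issue@6 deps=(1,2) exec_start@6 write@9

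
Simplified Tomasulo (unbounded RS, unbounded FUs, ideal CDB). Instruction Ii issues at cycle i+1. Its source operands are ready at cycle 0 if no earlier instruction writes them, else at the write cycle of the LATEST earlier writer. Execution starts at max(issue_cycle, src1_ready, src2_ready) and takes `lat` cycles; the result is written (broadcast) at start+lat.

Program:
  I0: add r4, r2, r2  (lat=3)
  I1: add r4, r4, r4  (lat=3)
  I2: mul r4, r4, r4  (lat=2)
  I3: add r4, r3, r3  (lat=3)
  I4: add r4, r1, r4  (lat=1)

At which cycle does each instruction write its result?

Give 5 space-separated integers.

Answer: 4 7 9 7 8

Derivation:
I0 add r4: issue@1 deps=(None,None) exec_start@1 write@4
I1 add r4: issue@2 deps=(0,0) exec_start@4 write@7
I2 mul r4: issue@3 deps=(1,1) exec_start@7 write@9
I3 add r4: issue@4 deps=(None,None) exec_start@4 write@7
I4 add r4: issue@5 deps=(None,3) exec_start@7 write@8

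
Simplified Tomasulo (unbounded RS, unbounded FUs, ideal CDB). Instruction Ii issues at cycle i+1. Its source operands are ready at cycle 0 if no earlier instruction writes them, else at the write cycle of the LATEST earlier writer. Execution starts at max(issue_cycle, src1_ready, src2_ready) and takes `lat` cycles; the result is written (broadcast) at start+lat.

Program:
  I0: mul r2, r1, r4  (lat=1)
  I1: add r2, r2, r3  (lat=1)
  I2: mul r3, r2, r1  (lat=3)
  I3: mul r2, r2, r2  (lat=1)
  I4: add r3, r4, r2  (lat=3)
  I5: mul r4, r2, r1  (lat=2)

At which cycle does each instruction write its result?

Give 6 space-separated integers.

Answer: 2 3 6 5 8 8

Derivation:
I0 mul r2: issue@1 deps=(None,None) exec_start@1 write@2
I1 add r2: issue@2 deps=(0,None) exec_start@2 write@3
I2 mul r3: issue@3 deps=(1,None) exec_start@3 write@6
I3 mul r2: issue@4 deps=(1,1) exec_start@4 write@5
I4 add r3: issue@5 deps=(None,3) exec_start@5 write@8
I5 mul r4: issue@6 deps=(3,None) exec_start@6 write@8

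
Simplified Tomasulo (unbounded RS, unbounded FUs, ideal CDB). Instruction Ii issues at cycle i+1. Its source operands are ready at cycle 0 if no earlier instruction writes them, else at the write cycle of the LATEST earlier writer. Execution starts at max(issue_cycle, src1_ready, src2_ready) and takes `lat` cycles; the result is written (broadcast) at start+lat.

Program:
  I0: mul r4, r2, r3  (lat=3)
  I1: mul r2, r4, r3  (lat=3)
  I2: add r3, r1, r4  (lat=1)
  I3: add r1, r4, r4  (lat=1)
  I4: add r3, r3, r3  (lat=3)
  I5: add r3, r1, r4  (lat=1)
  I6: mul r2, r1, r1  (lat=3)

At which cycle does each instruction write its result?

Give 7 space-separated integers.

Answer: 4 7 5 5 8 7 10

Derivation:
I0 mul r4: issue@1 deps=(None,None) exec_start@1 write@4
I1 mul r2: issue@2 deps=(0,None) exec_start@4 write@7
I2 add r3: issue@3 deps=(None,0) exec_start@4 write@5
I3 add r1: issue@4 deps=(0,0) exec_start@4 write@5
I4 add r3: issue@5 deps=(2,2) exec_start@5 write@8
I5 add r3: issue@6 deps=(3,0) exec_start@6 write@7
I6 mul r2: issue@7 deps=(3,3) exec_start@7 write@10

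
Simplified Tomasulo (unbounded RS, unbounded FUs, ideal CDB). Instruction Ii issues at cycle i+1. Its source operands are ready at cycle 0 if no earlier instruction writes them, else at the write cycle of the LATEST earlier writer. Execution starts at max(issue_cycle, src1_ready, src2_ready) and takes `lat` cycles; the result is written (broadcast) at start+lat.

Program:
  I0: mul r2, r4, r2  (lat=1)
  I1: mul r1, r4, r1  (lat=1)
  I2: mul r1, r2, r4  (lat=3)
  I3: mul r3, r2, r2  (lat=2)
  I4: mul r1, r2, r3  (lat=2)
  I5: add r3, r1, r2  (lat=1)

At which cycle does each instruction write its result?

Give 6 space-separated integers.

Answer: 2 3 6 6 8 9

Derivation:
I0 mul r2: issue@1 deps=(None,None) exec_start@1 write@2
I1 mul r1: issue@2 deps=(None,None) exec_start@2 write@3
I2 mul r1: issue@3 deps=(0,None) exec_start@3 write@6
I3 mul r3: issue@4 deps=(0,0) exec_start@4 write@6
I4 mul r1: issue@5 deps=(0,3) exec_start@6 write@8
I5 add r3: issue@6 deps=(4,0) exec_start@8 write@9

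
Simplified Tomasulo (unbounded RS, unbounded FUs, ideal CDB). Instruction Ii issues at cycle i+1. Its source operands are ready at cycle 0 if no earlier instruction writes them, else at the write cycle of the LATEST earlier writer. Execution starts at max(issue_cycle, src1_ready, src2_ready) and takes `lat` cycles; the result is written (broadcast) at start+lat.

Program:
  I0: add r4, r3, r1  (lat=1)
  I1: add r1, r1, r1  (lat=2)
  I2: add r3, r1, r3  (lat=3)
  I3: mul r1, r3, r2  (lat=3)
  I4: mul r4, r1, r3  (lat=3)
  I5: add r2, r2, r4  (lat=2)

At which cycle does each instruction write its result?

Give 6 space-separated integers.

Answer: 2 4 7 10 13 15

Derivation:
I0 add r4: issue@1 deps=(None,None) exec_start@1 write@2
I1 add r1: issue@2 deps=(None,None) exec_start@2 write@4
I2 add r3: issue@3 deps=(1,None) exec_start@4 write@7
I3 mul r1: issue@4 deps=(2,None) exec_start@7 write@10
I4 mul r4: issue@5 deps=(3,2) exec_start@10 write@13
I5 add r2: issue@6 deps=(None,4) exec_start@13 write@15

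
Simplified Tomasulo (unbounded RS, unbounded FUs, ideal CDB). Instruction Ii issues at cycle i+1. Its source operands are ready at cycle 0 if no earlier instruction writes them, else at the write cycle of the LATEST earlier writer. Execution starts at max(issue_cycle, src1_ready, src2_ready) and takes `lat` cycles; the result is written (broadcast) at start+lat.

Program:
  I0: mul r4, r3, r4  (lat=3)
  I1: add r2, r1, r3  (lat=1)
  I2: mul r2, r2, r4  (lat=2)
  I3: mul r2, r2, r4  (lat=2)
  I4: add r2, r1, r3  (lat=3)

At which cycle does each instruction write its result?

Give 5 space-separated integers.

Answer: 4 3 6 8 8

Derivation:
I0 mul r4: issue@1 deps=(None,None) exec_start@1 write@4
I1 add r2: issue@2 deps=(None,None) exec_start@2 write@3
I2 mul r2: issue@3 deps=(1,0) exec_start@4 write@6
I3 mul r2: issue@4 deps=(2,0) exec_start@6 write@8
I4 add r2: issue@5 deps=(None,None) exec_start@5 write@8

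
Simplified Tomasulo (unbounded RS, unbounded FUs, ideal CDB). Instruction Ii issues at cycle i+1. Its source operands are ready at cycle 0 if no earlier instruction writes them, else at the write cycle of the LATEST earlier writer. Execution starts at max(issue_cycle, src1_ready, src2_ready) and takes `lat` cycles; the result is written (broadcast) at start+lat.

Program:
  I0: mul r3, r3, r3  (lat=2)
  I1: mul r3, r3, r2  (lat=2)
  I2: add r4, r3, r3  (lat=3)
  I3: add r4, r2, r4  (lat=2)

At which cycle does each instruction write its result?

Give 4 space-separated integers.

Answer: 3 5 8 10

Derivation:
I0 mul r3: issue@1 deps=(None,None) exec_start@1 write@3
I1 mul r3: issue@2 deps=(0,None) exec_start@3 write@5
I2 add r4: issue@3 deps=(1,1) exec_start@5 write@8
I3 add r4: issue@4 deps=(None,2) exec_start@8 write@10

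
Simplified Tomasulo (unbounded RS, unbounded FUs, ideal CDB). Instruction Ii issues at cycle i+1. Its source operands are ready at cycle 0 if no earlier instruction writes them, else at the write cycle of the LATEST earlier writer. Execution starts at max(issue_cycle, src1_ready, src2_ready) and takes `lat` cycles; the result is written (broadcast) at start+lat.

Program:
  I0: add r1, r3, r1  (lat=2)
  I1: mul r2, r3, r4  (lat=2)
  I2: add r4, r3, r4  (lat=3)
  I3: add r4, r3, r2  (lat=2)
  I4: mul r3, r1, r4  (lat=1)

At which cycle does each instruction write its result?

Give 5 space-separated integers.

Answer: 3 4 6 6 7

Derivation:
I0 add r1: issue@1 deps=(None,None) exec_start@1 write@3
I1 mul r2: issue@2 deps=(None,None) exec_start@2 write@4
I2 add r4: issue@3 deps=(None,None) exec_start@3 write@6
I3 add r4: issue@4 deps=(None,1) exec_start@4 write@6
I4 mul r3: issue@5 deps=(0,3) exec_start@6 write@7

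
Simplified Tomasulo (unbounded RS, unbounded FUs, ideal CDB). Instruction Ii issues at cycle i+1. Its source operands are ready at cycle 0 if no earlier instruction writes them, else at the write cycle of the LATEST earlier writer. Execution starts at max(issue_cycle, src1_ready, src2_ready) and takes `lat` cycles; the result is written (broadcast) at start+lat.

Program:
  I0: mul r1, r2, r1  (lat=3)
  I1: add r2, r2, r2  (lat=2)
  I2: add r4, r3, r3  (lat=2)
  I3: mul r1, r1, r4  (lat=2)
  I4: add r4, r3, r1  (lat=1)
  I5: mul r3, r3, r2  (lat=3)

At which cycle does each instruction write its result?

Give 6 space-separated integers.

Answer: 4 4 5 7 8 9

Derivation:
I0 mul r1: issue@1 deps=(None,None) exec_start@1 write@4
I1 add r2: issue@2 deps=(None,None) exec_start@2 write@4
I2 add r4: issue@3 deps=(None,None) exec_start@3 write@5
I3 mul r1: issue@4 deps=(0,2) exec_start@5 write@7
I4 add r4: issue@5 deps=(None,3) exec_start@7 write@8
I5 mul r3: issue@6 deps=(None,1) exec_start@6 write@9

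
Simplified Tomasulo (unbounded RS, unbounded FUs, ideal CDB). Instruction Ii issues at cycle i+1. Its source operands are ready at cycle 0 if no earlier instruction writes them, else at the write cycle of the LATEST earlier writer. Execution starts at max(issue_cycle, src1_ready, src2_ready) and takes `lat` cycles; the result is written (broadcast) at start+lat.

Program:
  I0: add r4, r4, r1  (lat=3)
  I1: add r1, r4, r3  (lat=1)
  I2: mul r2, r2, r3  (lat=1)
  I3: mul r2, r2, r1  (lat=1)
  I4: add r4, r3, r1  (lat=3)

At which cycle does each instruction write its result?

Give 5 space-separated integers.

Answer: 4 5 4 6 8

Derivation:
I0 add r4: issue@1 deps=(None,None) exec_start@1 write@4
I1 add r1: issue@2 deps=(0,None) exec_start@4 write@5
I2 mul r2: issue@3 deps=(None,None) exec_start@3 write@4
I3 mul r2: issue@4 deps=(2,1) exec_start@5 write@6
I4 add r4: issue@5 deps=(None,1) exec_start@5 write@8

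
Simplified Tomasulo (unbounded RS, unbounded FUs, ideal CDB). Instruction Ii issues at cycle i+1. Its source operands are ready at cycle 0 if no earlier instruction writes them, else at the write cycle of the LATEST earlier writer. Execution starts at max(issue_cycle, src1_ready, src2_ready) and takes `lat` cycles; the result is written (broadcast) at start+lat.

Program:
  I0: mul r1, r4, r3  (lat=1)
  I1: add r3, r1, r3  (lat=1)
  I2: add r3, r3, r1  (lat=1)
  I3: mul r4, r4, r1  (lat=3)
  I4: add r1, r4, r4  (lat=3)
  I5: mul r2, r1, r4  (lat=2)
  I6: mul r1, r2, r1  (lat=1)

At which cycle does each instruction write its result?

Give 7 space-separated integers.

Answer: 2 3 4 7 10 12 13

Derivation:
I0 mul r1: issue@1 deps=(None,None) exec_start@1 write@2
I1 add r3: issue@2 deps=(0,None) exec_start@2 write@3
I2 add r3: issue@3 deps=(1,0) exec_start@3 write@4
I3 mul r4: issue@4 deps=(None,0) exec_start@4 write@7
I4 add r1: issue@5 deps=(3,3) exec_start@7 write@10
I5 mul r2: issue@6 deps=(4,3) exec_start@10 write@12
I6 mul r1: issue@7 deps=(5,4) exec_start@12 write@13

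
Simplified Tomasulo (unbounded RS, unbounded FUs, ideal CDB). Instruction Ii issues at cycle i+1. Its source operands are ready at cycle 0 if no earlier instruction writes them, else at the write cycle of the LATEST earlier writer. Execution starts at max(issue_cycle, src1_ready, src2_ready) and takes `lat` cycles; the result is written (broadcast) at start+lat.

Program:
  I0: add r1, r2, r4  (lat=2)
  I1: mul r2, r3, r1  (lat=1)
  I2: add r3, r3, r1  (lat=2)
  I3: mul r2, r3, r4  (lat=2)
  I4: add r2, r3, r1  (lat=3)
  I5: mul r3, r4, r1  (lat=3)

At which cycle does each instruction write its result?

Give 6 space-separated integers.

Answer: 3 4 5 7 8 9

Derivation:
I0 add r1: issue@1 deps=(None,None) exec_start@1 write@3
I1 mul r2: issue@2 deps=(None,0) exec_start@3 write@4
I2 add r3: issue@3 deps=(None,0) exec_start@3 write@5
I3 mul r2: issue@4 deps=(2,None) exec_start@5 write@7
I4 add r2: issue@5 deps=(2,0) exec_start@5 write@8
I5 mul r3: issue@6 deps=(None,0) exec_start@6 write@9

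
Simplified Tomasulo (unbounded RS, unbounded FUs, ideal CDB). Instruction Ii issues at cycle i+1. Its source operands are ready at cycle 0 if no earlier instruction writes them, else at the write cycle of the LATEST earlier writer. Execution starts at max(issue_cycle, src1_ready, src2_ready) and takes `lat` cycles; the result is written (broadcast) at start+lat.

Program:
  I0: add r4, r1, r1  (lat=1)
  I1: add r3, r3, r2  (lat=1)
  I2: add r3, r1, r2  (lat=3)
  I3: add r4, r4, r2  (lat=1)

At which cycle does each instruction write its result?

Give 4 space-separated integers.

I0 add r4: issue@1 deps=(None,None) exec_start@1 write@2
I1 add r3: issue@2 deps=(None,None) exec_start@2 write@3
I2 add r3: issue@3 deps=(None,None) exec_start@3 write@6
I3 add r4: issue@4 deps=(0,None) exec_start@4 write@5

Answer: 2 3 6 5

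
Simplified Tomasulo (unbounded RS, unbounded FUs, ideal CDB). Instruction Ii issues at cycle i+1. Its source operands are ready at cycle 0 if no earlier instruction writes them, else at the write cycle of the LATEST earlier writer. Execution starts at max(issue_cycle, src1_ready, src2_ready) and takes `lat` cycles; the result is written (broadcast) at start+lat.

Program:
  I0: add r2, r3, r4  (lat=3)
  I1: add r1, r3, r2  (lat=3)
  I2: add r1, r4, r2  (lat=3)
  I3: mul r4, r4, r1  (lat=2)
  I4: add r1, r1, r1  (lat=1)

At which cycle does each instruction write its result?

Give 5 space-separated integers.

I0 add r2: issue@1 deps=(None,None) exec_start@1 write@4
I1 add r1: issue@2 deps=(None,0) exec_start@4 write@7
I2 add r1: issue@3 deps=(None,0) exec_start@4 write@7
I3 mul r4: issue@4 deps=(None,2) exec_start@7 write@9
I4 add r1: issue@5 deps=(2,2) exec_start@7 write@8

Answer: 4 7 7 9 8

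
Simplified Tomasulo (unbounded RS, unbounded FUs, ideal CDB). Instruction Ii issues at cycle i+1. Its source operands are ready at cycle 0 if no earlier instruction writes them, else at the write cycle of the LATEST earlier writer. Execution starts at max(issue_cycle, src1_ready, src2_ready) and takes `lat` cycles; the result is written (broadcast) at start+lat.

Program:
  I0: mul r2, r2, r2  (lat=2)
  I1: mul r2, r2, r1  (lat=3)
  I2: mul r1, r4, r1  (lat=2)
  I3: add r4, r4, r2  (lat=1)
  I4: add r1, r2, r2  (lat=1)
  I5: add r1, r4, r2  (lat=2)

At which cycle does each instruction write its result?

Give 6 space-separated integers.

I0 mul r2: issue@1 deps=(None,None) exec_start@1 write@3
I1 mul r2: issue@2 deps=(0,None) exec_start@3 write@6
I2 mul r1: issue@3 deps=(None,None) exec_start@3 write@5
I3 add r4: issue@4 deps=(None,1) exec_start@6 write@7
I4 add r1: issue@5 deps=(1,1) exec_start@6 write@7
I5 add r1: issue@6 deps=(3,1) exec_start@7 write@9

Answer: 3 6 5 7 7 9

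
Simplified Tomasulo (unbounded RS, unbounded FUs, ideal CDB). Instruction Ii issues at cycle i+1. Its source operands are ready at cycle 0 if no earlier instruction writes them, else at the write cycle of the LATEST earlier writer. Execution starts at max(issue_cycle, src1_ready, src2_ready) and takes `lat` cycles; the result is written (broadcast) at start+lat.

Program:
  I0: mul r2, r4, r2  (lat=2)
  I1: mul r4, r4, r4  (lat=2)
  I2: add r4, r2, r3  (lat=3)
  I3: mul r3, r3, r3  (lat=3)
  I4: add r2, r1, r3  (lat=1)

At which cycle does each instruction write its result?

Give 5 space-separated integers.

Answer: 3 4 6 7 8

Derivation:
I0 mul r2: issue@1 deps=(None,None) exec_start@1 write@3
I1 mul r4: issue@2 deps=(None,None) exec_start@2 write@4
I2 add r4: issue@3 deps=(0,None) exec_start@3 write@6
I3 mul r3: issue@4 deps=(None,None) exec_start@4 write@7
I4 add r2: issue@5 deps=(None,3) exec_start@7 write@8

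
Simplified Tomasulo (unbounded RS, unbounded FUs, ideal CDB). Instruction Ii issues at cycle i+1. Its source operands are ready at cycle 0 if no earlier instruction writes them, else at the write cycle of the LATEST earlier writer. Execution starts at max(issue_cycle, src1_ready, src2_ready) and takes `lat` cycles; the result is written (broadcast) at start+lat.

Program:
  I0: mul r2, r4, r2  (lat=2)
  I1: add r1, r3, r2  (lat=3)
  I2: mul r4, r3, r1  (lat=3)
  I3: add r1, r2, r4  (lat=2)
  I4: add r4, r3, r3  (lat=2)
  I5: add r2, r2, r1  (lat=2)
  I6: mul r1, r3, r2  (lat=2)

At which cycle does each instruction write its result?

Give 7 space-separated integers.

I0 mul r2: issue@1 deps=(None,None) exec_start@1 write@3
I1 add r1: issue@2 deps=(None,0) exec_start@3 write@6
I2 mul r4: issue@3 deps=(None,1) exec_start@6 write@9
I3 add r1: issue@4 deps=(0,2) exec_start@9 write@11
I4 add r4: issue@5 deps=(None,None) exec_start@5 write@7
I5 add r2: issue@6 deps=(0,3) exec_start@11 write@13
I6 mul r1: issue@7 deps=(None,5) exec_start@13 write@15

Answer: 3 6 9 11 7 13 15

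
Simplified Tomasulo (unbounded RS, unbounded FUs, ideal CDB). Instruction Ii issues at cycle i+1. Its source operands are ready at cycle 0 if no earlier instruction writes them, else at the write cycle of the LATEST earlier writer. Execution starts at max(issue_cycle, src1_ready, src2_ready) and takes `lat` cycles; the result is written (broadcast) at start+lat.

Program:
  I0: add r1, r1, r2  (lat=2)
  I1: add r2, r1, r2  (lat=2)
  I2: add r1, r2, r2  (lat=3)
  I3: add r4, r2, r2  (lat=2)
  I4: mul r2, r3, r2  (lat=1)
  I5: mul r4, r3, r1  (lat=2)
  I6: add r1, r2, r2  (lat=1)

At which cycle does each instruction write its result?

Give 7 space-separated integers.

I0 add r1: issue@1 deps=(None,None) exec_start@1 write@3
I1 add r2: issue@2 deps=(0,None) exec_start@3 write@5
I2 add r1: issue@3 deps=(1,1) exec_start@5 write@8
I3 add r4: issue@4 deps=(1,1) exec_start@5 write@7
I4 mul r2: issue@5 deps=(None,1) exec_start@5 write@6
I5 mul r4: issue@6 deps=(None,2) exec_start@8 write@10
I6 add r1: issue@7 deps=(4,4) exec_start@7 write@8

Answer: 3 5 8 7 6 10 8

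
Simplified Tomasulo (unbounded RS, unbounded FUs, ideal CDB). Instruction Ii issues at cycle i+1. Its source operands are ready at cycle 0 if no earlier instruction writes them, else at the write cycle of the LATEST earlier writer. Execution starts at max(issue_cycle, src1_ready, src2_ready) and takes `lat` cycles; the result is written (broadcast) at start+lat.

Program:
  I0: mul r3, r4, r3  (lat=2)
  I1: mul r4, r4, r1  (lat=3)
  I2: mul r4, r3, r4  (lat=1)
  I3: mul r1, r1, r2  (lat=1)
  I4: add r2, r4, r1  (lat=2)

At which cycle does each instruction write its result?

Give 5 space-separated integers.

Answer: 3 5 6 5 8

Derivation:
I0 mul r3: issue@1 deps=(None,None) exec_start@1 write@3
I1 mul r4: issue@2 deps=(None,None) exec_start@2 write@5
I2 mul r4: issue@3 deps=(0,1) exec_start@5 write@6
I3 mul r1: issue@4 deps=(None,None) exec_start@4 write@5
I4 add r2: issue@5 deps=(2,3) exec_start@6 write@8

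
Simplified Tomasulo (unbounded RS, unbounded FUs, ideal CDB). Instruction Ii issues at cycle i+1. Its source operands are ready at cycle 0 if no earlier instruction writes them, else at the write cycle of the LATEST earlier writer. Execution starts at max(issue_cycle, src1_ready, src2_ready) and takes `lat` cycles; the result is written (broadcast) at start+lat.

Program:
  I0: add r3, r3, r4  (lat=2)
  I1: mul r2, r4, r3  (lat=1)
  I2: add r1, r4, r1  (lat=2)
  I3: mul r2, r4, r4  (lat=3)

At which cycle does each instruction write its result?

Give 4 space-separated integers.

I0 add r3: issue@1 deps=(None,None) exec_start@1 write@3
I1 mul r2: issue@2 deps=(None,0) exec_start@3 write@4
I2 add r1: issue@3 deps=(None,None) exec_start@3 write@5
I3 mul r2: issue@4 deps=(None,None) exec_start@4 write@7

Answer: 3 4 5 7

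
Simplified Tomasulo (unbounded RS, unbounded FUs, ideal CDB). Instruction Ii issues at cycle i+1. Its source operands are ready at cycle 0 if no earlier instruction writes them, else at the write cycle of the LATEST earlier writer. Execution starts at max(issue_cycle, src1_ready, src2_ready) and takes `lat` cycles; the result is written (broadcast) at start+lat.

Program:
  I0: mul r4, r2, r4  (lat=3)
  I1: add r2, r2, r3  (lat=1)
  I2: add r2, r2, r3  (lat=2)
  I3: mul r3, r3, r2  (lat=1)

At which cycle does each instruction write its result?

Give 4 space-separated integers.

I0 mul r4: issue@1 deps=(None,None) exec_start@1 write@4
I1 add r2: issue@2 deps=(None,None) exec_start@2 write@3
I2 add r2: issue@3 deps=(1,None) exec_start@3 write@5
I3 mul r3: issue@4 deps=(None,2) exec_start@5 write@6

Answer: 4 3 5 6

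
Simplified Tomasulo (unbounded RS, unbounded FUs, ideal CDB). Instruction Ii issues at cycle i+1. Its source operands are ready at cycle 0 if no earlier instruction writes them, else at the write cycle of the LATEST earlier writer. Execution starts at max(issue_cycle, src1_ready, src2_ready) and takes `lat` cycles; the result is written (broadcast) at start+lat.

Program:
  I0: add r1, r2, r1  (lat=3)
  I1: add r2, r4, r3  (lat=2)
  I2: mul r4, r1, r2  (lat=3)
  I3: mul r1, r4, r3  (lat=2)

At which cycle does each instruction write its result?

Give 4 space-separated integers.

Answer: 4 4 7 9

Derivation:
I0 add r1: issue@1 deps=(None,None) exec_start@1 write@4
I1 add r2: issue@2 deps=(None,None) exec_start@2 write@4
I2 mul r4: issue@3 deps=(0,1) exec_start@4 write@7
I3 mul r1: issue@4 deps=(2,None) exec_start@7 write@9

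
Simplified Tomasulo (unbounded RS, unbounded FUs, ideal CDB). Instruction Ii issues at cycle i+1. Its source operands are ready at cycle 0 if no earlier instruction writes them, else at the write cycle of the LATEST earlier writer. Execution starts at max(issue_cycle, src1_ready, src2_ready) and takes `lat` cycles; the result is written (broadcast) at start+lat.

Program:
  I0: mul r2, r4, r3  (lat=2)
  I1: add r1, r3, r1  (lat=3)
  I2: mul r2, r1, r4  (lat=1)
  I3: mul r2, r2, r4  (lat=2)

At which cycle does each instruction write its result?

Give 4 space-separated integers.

I0 mul r2: issue@1 deps=(None,None) exec_start@1 write@3
I1 add r1: issue@2 deps=(None,None) exec_start@2 write@5
I2 mul r2: issue@3 deps=(1,None) exec_start@5 write@6
I3 mul r2: issue@4 deps=(2,None) exec_start@6 write@8

Answer: 3 5 6 8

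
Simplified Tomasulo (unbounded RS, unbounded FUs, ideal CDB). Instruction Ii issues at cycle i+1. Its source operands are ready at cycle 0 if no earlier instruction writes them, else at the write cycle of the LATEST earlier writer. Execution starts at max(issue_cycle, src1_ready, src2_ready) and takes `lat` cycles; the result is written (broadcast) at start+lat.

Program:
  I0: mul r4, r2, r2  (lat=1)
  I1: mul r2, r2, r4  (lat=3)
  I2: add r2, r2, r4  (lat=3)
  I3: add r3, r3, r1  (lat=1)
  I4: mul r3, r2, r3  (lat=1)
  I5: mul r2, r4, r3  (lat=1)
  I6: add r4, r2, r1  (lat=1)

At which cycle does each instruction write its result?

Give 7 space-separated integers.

Answer: 2 5 8 5 9 10 11

Derivation:
I0 mul r4: issue@1 deps=(None,None) exec_start@1 write@2
I1 mul r2: issue@2 deps=(None,0) exec_start@2 write@5
I2 add r2: issue@3 deps=(1,0) exec_start@5 write@8
I3 add r3: issue@4 deps=(None,None) exec_start@4 write@5
I4 mul r3: issue@5 deps=(2,3) exec_start@8 write@9
I5 mul r2: issue@6 deps=(0,4) exec_start@9 write@10
I6 add r4: issue@7 deps=(5,None) exec_start@10 write@11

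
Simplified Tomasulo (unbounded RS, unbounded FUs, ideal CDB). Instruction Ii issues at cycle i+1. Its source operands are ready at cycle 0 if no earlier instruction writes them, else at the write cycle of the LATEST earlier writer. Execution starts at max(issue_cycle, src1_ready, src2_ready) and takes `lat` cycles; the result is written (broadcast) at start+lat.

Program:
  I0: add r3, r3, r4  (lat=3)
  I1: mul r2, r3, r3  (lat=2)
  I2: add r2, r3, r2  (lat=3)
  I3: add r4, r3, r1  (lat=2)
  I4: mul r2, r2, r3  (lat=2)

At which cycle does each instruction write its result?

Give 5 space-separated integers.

Answer: 4 6 9 6 11

Derivation:
I0 add r3: issue@1 deps=(None,None) exec_start@1 write@4
I1 mul r2: issue@2 deps=(0,0) exec_start@4 write@6
I2 add r2: issue@3 deps=(0,1) exec_start@6 write@9
I3 add r4: issue@4 deps=(0,None) exec_start@4 write@6
I4 mul r2: issue@5 deps=(2,0) exec_start@9 write@11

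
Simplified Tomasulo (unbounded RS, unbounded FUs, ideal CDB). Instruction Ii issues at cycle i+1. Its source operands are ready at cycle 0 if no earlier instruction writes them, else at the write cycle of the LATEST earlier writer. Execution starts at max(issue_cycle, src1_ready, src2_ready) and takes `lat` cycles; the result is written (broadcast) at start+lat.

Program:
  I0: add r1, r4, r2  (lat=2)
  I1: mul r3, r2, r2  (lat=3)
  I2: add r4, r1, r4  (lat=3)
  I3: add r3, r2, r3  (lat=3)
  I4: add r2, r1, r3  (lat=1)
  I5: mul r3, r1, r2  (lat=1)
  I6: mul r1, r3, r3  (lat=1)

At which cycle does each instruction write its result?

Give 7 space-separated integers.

Answer: 3 5 6 8 9 10 11

Derivation:
I0 add r1: issue@1 deps=(None,None) exec_start@1 write@3
I1 mul r3: issue@2 deps=(None,None) exec_start@2 write@5
I2 add r4: issue@3 deps=(0,None) exec_start@3 write@6
I3 add r3: issue@4 deps=(None,1) exec_start@5 write@8
I4 add r2: issue@5 deps=(0,3) exec_start@8 write@9
I5 mul r3: issue@6 deps=(0,4) exec_start@9 write@10
I6 mul r1: issue@7 deps=(5,5) exec_start@10 write@11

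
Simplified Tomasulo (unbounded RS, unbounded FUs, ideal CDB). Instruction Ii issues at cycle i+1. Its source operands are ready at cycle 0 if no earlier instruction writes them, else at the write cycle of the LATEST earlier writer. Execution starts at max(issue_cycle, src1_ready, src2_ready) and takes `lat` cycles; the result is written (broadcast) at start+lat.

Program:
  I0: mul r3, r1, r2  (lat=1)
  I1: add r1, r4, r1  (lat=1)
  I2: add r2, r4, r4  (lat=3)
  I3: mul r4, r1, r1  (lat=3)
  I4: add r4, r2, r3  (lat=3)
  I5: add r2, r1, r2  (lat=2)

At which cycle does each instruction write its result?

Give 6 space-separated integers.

I0 mul r3: issue@1 deps=(None,None) exec_start@1 write@2
I1 add r1: issue@2 deps=(None,None) exec_start@2 write@3
I2 add r2: issue@3 deps=(None,None) exec_start@3 write@6
I3 mul r4: issue@4 deps=(1,1) exec_start@4 write@7
I4 add r4: issue@5 deps=(2,0) exec_start@6 write@9
I5 add r2: issue@6 deps=(1,2) exec_start@6 write@8

Answer: 2 3 6 7 9 8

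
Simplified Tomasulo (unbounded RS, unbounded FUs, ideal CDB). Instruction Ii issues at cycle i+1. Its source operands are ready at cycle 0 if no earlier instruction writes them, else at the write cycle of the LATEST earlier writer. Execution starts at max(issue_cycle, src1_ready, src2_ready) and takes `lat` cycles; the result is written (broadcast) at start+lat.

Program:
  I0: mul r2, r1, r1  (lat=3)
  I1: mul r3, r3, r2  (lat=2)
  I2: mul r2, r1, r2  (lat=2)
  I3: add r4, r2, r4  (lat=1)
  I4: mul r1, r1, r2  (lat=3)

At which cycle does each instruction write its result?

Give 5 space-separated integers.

Answer: 4 6 6 7 9

Derivation:
I0 mul r2: issue@1 deps=(None,None) exec_start@1 write@4
I1 mul r3: issue@2 deps=(None,0) exec_start@4 write@6
I2 mul r2: issue@3 deps=(None,0) exec_start@4 write@6
I3 add r4: issue@4 deps=(2,None) exec_start@6 write@7
I4 mul r1: issue@5 deps=(None,2) exec_start@6 write@9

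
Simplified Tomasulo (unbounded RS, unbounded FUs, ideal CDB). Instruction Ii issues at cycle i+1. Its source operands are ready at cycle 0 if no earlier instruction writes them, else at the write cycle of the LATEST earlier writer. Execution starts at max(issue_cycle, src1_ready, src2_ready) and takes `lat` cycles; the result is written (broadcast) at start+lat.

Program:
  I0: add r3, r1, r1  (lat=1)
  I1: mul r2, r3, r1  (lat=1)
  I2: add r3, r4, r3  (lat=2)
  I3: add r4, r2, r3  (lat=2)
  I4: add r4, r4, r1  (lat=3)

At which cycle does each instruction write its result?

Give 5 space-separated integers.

I0 add r3: issue@1 deps=(None,None) exec_start@1 write@2
I1 mul r2: issue@2 deps=(0,None) exec_start@2 write@3
I2 add r3: issue@3 deps=(None,0) exec_start@3 write@5
I3 add r4: issue@4 deps=(1,2) exec_start@5 write@7
I4 add r4: issue@5 deps=(3,None) exec_start@7 write@10

Answer: 2 3 5 7 10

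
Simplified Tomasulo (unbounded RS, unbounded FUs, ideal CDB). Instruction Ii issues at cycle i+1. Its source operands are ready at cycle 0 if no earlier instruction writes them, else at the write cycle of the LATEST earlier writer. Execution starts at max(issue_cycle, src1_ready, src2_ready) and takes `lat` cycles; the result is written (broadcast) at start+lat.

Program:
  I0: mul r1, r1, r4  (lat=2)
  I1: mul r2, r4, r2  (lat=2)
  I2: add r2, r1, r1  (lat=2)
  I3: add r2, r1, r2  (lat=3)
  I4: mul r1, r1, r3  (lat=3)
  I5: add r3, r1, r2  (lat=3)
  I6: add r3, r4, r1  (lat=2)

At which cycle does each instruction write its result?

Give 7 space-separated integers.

I0 mul r1: issue@1 deps=(None,None) exec_start@1 write@3
I1 mul r2: issue@2 deps=(None,None) exec_start@2 write@4
I2 add r2: issue@3 deps=(0,0) exec_start@3 write@5
I3 add r2: issue@4 deps=(0,2) exec_start@5 write@8
I4 mul r1: issue@5 deps=(0,None) exec_start@5 write@8
I5 add r3: issue@6 deps=(4,3) exec_start@8 write@11
I6 add r3: issue@7 deps=(None,4) exec_start@8 write@10

Answer: 3 4 5 8 8 11 10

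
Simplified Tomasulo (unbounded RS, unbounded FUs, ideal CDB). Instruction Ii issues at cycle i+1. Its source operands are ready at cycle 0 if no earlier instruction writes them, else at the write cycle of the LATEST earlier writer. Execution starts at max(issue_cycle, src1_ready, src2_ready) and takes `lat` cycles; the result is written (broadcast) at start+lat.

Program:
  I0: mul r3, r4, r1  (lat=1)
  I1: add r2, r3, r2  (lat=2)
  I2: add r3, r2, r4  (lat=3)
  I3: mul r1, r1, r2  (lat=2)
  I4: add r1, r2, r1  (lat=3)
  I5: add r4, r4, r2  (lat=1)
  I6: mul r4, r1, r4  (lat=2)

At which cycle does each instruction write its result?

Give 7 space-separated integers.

Answer: 2 4 7 6 9 7 11

Derivation:
I0 mul r3: issue@1 deps=(None,None) exec_start@1 write@2
I1 add r2: issue@2 deps=(0,None) exec_start@2 write@4
I2 add r3: issue@3 deps=(1,None) exec_start@4 write@7
I3 mul r1: issue@4 deps=(None,1) exec_start@4 write@6
I4 add r1: issue@5 deps=(1,3) exec_start@6 write@9
I5 add r4: issue@6 deps=(None,1) exec_start@6 write@7
I6 mul r4: issue@7 deps=(4,5) exec_start@9 write@11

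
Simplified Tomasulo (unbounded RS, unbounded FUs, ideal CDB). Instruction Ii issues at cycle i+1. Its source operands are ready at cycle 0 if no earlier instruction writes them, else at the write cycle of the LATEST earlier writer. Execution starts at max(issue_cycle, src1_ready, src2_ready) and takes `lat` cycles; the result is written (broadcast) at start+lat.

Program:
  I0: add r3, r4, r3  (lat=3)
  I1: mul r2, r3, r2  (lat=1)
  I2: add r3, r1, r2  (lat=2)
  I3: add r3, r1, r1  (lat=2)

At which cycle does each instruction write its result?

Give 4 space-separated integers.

Answer: 4 5 7 6

Derivation:
I0 add r3: issue@1 deps=(None,None) exec_start@1 write@4
I1 mul r2: issue@2 deps=(0,None) exec_start@4 write@5
I2 add r3: issue@3 deps=(None,1) exec_start@5 write@7
I3 add r3: issue@4 deps=(None,None) exec_start@4 write@6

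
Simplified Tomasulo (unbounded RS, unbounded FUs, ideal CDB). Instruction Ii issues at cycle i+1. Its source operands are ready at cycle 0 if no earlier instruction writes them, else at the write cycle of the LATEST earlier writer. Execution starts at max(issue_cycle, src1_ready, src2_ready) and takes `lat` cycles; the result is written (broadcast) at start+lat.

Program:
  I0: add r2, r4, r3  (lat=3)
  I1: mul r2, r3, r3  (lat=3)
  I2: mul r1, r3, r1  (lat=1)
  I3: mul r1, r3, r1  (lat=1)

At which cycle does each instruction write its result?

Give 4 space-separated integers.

Answer: 4 5 4 5

Derivation:
I0 add r2: issue@1 deps=(None,None) exec_start@1 write@4
I1 mul r2: issue@2 deps=(None,None) exec_start@2 write@5
I2 mul r1: issue@3 deps=(None,None) exec_start@3 write@4
I3 mul r1: issue@4 deps=(None,2) exec_start@4 write@5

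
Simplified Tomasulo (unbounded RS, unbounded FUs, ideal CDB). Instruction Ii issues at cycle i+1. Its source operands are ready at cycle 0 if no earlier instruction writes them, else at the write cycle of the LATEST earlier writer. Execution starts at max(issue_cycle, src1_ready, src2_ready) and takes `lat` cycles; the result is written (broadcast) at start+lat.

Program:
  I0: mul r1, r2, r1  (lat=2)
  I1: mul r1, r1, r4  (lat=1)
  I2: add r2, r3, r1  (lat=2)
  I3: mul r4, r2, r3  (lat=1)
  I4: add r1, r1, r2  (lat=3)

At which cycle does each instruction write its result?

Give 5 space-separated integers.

I0 mul r1: issue@1 deps=(None,None) exec_start@1 write@3
I1 mul r1: issue@2 deps=(0,None) exec_start@3 write@4
I2 add r2: issue@3 deps=(None,1) exec_start@4 write@6
I3 mul r4: issue@4 deps=(2,None) exec_start@6 write@7
I4 add r1: issue@5 deps=(1,2) exec_start@6 write@9

Answer: 3 4 6 7 9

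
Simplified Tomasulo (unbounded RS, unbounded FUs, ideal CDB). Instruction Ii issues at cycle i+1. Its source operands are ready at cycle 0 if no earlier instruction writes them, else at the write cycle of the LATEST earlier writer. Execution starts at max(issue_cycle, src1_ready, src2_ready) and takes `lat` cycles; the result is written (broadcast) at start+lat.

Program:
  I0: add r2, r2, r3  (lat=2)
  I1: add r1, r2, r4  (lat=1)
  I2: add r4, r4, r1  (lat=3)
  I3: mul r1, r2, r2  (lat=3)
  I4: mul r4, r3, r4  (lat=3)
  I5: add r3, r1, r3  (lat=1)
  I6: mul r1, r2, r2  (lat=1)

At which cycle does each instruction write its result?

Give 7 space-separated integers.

Answer: 3 4 7 7 10 8 8

Derivation:
I0 add r2: issue@1 deps=(None,None) exec_start@1 write@3
I1 add r1: issue@2 deps=(0,None) exec_start@3 write@4
I2 add r4: issue@3 deps=(None,1) exec_start@4 write@7
I3 mul r1: issue@4 deps=(0,0) exec_start@4 write@7
I4 mul r4: issue@5 deps=(None,2) exec_start@7 write@10
I5 add r3: issue@6 deps=(3,None) exec_start@7 write@8
I6 mul r1: issue@7 deps=(0,0) exec_start@7 write@8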